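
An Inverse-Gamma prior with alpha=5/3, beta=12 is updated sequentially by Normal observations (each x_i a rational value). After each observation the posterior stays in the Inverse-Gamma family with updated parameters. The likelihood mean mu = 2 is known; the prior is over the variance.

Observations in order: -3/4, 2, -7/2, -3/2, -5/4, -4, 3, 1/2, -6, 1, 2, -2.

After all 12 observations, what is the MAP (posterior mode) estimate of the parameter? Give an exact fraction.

4917/416

obs 1: x=-3/4 → posterior Inverse-Gamma(13/6, 505/32)
obs 2: x=2 → posterior Inverse-Gamma(8/3, 505/32)
obs 3: x=-7/2 → posterior Inverse-Gamma(19/6, 989/32)
obs 4: x=-3/2 → posterior Inverse-Gamma(11/3, 1185/32)
obs 5: x=-5/4 → posterior Inverse-Gamma(25/6, 677/16)
obs 6: x=-4 → posterior Inverse-Gamma(14/3, 965/16)
obs 7: x=3 → posterior Inverse-Gamma(31/6, 973/16)
obs 8: x=1/2 → posterior Inverse-Gamma(17/3, 991/16)
obs 9: x=-6 → posterior Inverse-Gamma(37/6, 1503/16)
obs 10: x=1 → posterior Inverse-Gamma(20/3, 1511/16)
obs 11: x=2 → posterior Inverse-Gamma(43/6, 1511/16)
obs 12: x=-2 → posterior Inverse-Gamma(23/3, 1639/16)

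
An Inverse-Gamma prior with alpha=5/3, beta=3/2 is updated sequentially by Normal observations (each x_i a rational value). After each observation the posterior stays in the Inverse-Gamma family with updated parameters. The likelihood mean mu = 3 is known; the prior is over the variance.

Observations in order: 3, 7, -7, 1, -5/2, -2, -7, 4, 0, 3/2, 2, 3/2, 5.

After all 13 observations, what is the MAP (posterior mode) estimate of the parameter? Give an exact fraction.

obs 1: x=3 → posterior Inverse-Gamma(13/6, 3/2)
obs 2: x=7 → posterior Inverse-Gamma(8/3, 19/2)
obs 3: x=-7 → posterior Inverse-Gamma(19/6, 119/2)
obs 4: x=1 → posterior Inverse-Gamma(11/3, 123/2)
obs 5: x=-5/2 → posterior Inverse-Gamma(25/6, 613/8)
obs 6: x=-2 → posterior Inverse-Gamma(14/3, 713/8)
obs 7: x=-7 → posterior Inverse-Gamma(31/6, 1113/8)
obs 8: x=4 → posterior Inverse-Gamma(17/3, 1117/8)
obs 9: x=0 → posterior Inverse-Gamma(37/6, 1153/8)
obs 10: x=3/2 → posterior Inverse-Gamma(20/3, 581/4)
obs 11: x=2 → posterior Inverse-Gamma(43/6, 583/4)
obs 12: x=3/2 → posterior Inverse-Gamma(23/3, 1175/8)
obs 13: x=5 → posterior Inverse-Gamma(49/6, 1191/8)

3573/220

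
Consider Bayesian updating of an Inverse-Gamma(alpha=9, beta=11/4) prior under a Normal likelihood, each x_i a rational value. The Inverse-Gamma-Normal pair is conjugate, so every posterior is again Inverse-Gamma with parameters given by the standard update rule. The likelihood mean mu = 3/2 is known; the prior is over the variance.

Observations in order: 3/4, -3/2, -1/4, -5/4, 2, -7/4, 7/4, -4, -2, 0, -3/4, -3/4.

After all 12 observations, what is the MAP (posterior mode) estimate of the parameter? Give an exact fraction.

obs 1: x=3/4 → posterior Inverse-Gamma(19/2, 97/32)
obs 2: x=-3/2 → posterior Inverse-Gamma(10, 241/32)
obs 3: x=-1/4 → posterior Inverse-Gamma(21/2, 145/16)
obs 4: x=-5/4 → posterior Inverse-Gamma(11, 411/32)
obs 5: x=2 → posterior Inverse-Gamma(23/2, 415/32)
obs 6: x=-7/4 → posterior Inverse-Gamma(12, 73/4)
obs 7: x=7/4 → posterior Inverse-Gamma(25/2, 585/32)
obs 8: x=-4 → posterior Inverse-Gamma(13, 1069/32)
obs 9: x=-2 → posterior Inverse-Gamma(27/2, 1265/32)
obs 10: x=0 → posterior Inverse-Gamma(14, 1301/32)
obs 11: x=-3/4 → posterior Inverse-Gamma(29/2, 691/16)
obs 12: x=-3/4 → posterior Inverse-Gamma(15, 1463/32)

1463/512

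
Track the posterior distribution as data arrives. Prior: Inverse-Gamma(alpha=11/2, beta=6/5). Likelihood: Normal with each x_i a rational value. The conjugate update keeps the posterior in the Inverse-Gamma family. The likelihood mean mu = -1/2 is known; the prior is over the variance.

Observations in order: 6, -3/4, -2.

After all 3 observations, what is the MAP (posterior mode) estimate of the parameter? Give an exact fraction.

3757/1280

obs 1: x=6 → posterior Inverse-Gamma(6, 893/40)
obs 2: x=-3/4 → posterior Inverse-Gamma(13/2, 3577/160)
obs 3: x=-2 → posterior Inverse-Gamma(7, 3757/160)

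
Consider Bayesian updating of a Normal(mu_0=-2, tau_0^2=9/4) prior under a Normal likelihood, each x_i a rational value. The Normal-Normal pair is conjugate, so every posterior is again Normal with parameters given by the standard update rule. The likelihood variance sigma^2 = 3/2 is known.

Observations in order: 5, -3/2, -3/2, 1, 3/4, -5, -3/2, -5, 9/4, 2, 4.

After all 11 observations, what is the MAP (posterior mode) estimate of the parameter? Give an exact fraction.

-1/14

obs 1: x=5 → posterior Normal(11/5, 9/10)
obs 2: x=-3/2 → posterior Normal(13/16, 9/16)
obs 3: x=-3/2 → posterior Normal(2/11, 9/22)
obs 4: x=1 → posterior Normal(5/14, 9/28)
obs 5: x=3/4 → posterior Normal(29/68, 9/34)
obs 6: x=-5 → posterior Normal(-31/80, 9/40)
obs 7: x=-3/2 → posterior Normal(-49/92, 9/46)
obs 8: x=-5 → posterior Normal(-109/104, 9/52)
obs 9: x=9/4 → posterior Normal(-41/58, 9/58)
obs 10: x=2 → posterior Normal(-29/64, 9/64)
obs 11: x=4 → posterior Normal(-1/14, 9/70)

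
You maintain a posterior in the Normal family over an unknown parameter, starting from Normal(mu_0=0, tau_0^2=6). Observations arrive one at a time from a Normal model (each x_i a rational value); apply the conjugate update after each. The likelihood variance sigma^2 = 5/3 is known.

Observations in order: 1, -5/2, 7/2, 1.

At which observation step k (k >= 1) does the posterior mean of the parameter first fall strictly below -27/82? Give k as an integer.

k = 2

obs 1: x=1 → posterior Normal(18/23, 30/23)
obs 2: x=-5/2 → posterior Normal(-27/41, 30/41)
obs 3: x=7/2 → posterior Normal(36/59, 30/59)
obs 4: x=1 → posterior Normal(54/77, 30/77)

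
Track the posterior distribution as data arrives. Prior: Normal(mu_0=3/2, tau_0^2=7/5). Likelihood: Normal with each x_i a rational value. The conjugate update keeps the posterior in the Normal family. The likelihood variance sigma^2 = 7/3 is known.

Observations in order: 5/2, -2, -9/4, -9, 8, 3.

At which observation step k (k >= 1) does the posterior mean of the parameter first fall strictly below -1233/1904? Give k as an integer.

k = 4

obs 1: x=5/2 → posterior Normal(15/8, 7/8)
obs 2: x=-2 → posterior Normal(9/11, 7/11)
obs 3: x=-9/4 → posterior Normal(9/56, 1/2)
obs 4: x=-9 → posterior Normal(-99/68, 7/17)
obs 5: x=8 → posterior Normal(-3/80, 7/20)
obs 6: x=3 → posterior Normal(33/92, 7/23)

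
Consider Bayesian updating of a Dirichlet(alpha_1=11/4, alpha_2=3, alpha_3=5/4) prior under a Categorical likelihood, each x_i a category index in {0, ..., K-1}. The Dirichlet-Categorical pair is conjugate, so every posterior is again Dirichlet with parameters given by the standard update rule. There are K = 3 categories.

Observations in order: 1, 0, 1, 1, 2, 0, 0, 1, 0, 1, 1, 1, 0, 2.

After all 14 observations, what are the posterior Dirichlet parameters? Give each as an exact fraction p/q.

alpha_1=31/4, alpha_2=10, alpha_3=13/4

obs 1: x=1 → posterior Dirichlet(11/4, 4, 5/4)
obs 2: x=0 → posterior Dirichlet(15/4, 4, 5/4)
obs 3: x=1 → posterior Dirichlet(15/4, 5, 5/4)
obs 4: x=1 → posterior Dirichlet(15/4, 6, 5/4)
obs 5: x=2 → posterior Dirichlet(15/4, 6, 9/4)
obs 6: x=0 → posterior Dirichlet(19/4, 6, 9/4)
obs 7: x=0 → posterior Dirichlet(23/4, 6, 9/4)
obs 8: x=1 → posterior Dirichlet(23/4, 7, 9/4)
obs 9: x=0 → posterior Dirichlet(27/4, 7, 9/4)
obs 10: x=1 → posterior Dirichlet(27/4, 8, 9/4)
obs 11: x=1 → posterior Dirichlet(27/4, 9, 9/4)
obs 12: x=1 → posterior Dirichlet(27/4, 10, 9/4)
obs 13: x=0 → posterior Dirichlet(31/4, 10, 9/4)
obs 14: x=2 → posterior Dirichlet(31/4, 10, 13/4)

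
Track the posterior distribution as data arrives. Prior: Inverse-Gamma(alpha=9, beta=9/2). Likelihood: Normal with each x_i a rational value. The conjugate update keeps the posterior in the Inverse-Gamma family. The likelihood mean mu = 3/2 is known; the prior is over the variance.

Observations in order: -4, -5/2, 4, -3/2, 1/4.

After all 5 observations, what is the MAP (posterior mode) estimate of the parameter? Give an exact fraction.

obs 1: x=-4 → posterior Inverse-Gamma(19/2, 157/8)
obs 2: x=-5/2 → posterior Inverse-Gamma(10, 221/8)
obs 3: x=4 → posterior Inverse-Gamma(21/2, 123/4)
obs 4: x=-3/2 → posterior Inverse-Gamma(11, 141/4)
obs 5: x=1/4 → posterior Inverse-Gamma(23/2, 1153/32)

1153/400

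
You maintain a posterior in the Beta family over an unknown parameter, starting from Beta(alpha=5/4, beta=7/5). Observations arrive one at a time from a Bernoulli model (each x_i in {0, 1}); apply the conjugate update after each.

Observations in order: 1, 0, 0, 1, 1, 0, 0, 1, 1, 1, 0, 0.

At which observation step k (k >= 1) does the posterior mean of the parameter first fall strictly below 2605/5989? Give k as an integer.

k = 3

obs 1: x=1 → posterior Beta(9/4, 7/5)
obs 2: x=0 → posterior Beta(9/4, 12/5)
obs 3: x=0 → posterior Beta(9/4, 17/5)
obs 4: x=1 → posterior Beta(13/4, 17/5)
obs 5: x=1 → posterior Beta(17/4, 17/5)
obs 6: x=0 → posterior Beta(17/4, 22/5)
obs 7: x=0 → posterior Beta(17/4, 27/5)
obs 8: x=1 → posterior Beta(21/4, 27/5)
obs 9: x=1 → posterior Beta(25/4, 27/5)
obs 10: x=1 → posterior Beta(29/4, 27/5)
obs 11: x=0 → posterior Beta(29/4, 32/5)
obs 12: x=0 → posterior Beta(29/4, 37/5)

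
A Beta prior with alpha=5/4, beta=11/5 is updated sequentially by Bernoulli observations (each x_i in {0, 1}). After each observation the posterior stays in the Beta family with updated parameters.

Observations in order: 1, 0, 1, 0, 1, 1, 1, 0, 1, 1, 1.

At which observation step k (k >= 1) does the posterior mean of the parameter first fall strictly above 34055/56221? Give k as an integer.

obs 1: x=1 → posterior Beta(9/4, 11/5)
obs 2: x=0 → posterior Beta(9/4, 16/5)
obs 3: x=1 → posterior Beta(13/4, 16/5)
obs 4: x=0 → posterior Beta(13/4, 21/5)
obs 5: x=1 → posterior Beta(17/4, 21/5)
obs 6: x=1 → posterior Beta(21/4, 21/5)
obs 7: x=1 → posterior Beta(25/4, 21/5)
obs 8: x=0 → posterior Beta(25/4, 26/5)
obs 9: x=1 → posterior Beta(29/4, 26/5)
obs 10: x=1 → posterior Beta(33/4, 26/5)
obs 11: x=1 → posterior Beta(37/4, 26/5)

k = 10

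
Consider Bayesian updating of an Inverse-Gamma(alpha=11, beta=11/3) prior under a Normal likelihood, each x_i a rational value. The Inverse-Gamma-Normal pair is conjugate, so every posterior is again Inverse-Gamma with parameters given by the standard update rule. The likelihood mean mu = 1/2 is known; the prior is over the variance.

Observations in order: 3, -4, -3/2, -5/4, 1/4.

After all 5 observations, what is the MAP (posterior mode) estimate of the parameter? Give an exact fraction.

983/696

obs 1: x=3 → posterior Inverse-Gamma(23/2, 163/24)
obs 2: x=-4 → posterior Inverse-Gamma(12, 203/12)
obs 3: x=-3/2 → posterior Inverse-Gamma(25/2, 227/12)
obs 4: x=-5/4 → posterior Inverse-Gamma(13, 1963/96)
obs 5: x=1/4 → posterior Inverse-Gamma(27/2, 983/48)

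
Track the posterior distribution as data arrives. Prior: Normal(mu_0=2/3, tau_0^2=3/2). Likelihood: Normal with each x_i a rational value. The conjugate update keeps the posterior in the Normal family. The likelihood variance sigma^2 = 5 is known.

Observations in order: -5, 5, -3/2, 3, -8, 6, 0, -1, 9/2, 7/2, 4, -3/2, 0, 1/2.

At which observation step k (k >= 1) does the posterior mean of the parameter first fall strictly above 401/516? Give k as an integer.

k = 11

obs 1: x=-5 → posterior Normal(-25/39, 15/13)
obs 2: x=5 → posterior Normal(5/12, 15/16)
obs 3: x=-3/2 → posterior Normal(13/114, 15/19)
obs 4: x=3 → posterior Normal(67/132, 15/22)
obs 5: x=-8 → posterior Normal(-77/150, 3/5)
obs 6: x=6 → posterior Normal(31/168, 15/28)
obs 7: x=0 → posterior Normal(1/6, 15/31)
obs 8: x=-1 → posterior Normal(13/204, 15/34)
obs 9: x=9/2 → posterior Normal(47/111, 15/37)
obs 10: x=7/2 → posterior Normal(157/240, 3/8)
obs 11: x=4 → posterior Normal(229/258, 15/43)
obs 12: x=-3/2 → posterior Normal(101/138, 15/46)
obs 13: x=0 → posterior Normal(101/147, 15/49)
obs 14: x=1/2 → posterior Normal(211/312, 15/52)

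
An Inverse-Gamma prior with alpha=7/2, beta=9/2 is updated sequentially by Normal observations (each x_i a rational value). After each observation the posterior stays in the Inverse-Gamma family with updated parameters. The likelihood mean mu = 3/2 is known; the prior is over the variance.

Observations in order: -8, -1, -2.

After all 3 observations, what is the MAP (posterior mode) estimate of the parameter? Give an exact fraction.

157/16

obs 1: x=-8 → posterior Inverse-Gamma(4, 397/8)
obs 2: x=-1 → posterior Inverse-Gamma(9/2, 211/4)
obs 3: x=-2 → posterior Inverse-Gamma(5, 471/8)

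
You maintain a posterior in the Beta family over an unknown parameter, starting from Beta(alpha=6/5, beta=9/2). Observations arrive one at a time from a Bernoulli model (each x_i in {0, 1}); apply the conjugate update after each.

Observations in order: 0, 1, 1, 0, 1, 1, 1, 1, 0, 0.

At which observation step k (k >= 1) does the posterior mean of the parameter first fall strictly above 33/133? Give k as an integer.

k = 2

obs 1: x=0 → posterior Beta(6/5, 11/2)
obs 2: x=1 → posterior Beta(11/5, 11/2)
obs 3: x=1 → posterior Beta(16/5, 11/2)
obs 4: x=0 → posterior Beta(16/5, 13/2)
obs 5: x=1 → posterior Beta(21/5, 13/2)
obs 6: x=1 → posterior Beta(26/5, 13/2)
obs 7: x=1 → posterior Beta(31/5, 13/2)
obs 8: x=1 → posterior Beta(36/5, 13/2)
obs 9: x=0 → posterior Beta(36/5, 15/2)
obs 10: x=0 → posterior Beta(36/5, 17/2)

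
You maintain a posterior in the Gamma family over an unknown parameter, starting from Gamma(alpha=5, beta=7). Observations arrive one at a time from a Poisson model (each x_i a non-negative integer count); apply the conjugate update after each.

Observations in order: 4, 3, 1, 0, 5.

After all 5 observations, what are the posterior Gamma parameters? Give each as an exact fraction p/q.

alpha=18, beta=12

obs 1: x=4 → posterior Gamma(9, 8)
obs 2: x=3 → posterior Gamma(12, 9)
obs 3: x=1 → posterior Gamma(13, 10)
obs 4: x=0 → posterior Gamma(13, 11)
obs 5: x=5 → posterior Gamma(18, 12)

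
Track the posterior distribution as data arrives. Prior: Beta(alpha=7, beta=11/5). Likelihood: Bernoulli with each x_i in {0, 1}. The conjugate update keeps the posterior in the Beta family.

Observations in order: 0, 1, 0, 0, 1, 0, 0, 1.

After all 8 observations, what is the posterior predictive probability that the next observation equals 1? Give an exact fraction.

obs 1: x=0 → posterior Beta(7, 16/5)
obs 2: x=1 → posterior Beta(8, 16/5)
obs 3: x=0 → posterior Beta(8, 21/5)
obs 4: x=0 → posterior Beta(8, 26/5)
obs 5: x=1 → posterior Beta(9, 26/5)
obs 6: x=0 → posterior Beta(9, 31/5)
obs 7: x=0 → posterior Beta(9, 36/5)
obs 8: x=1 → posterior Beta(10, 36/5)

25/43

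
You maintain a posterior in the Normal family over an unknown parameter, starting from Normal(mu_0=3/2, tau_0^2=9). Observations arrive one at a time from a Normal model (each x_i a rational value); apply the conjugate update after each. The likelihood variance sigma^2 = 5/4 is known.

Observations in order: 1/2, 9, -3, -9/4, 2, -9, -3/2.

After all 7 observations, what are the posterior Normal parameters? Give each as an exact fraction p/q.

mu_0=-291/514, tau_0^2=45/257

obs 1: x=1/2 → posterior Normal(51/82, 45/41)
obs 2: x=9 → posterior Normal(699/154, 45/77)
obs 3: x=-3 → posterior Normal(483/226, 45/113)
obs 4: x=-9/4 → posterior Normal(321/298, 45/149)
obs 5: x=2 → posterior Normal(93/74, 9/37)
obs 6: x=-9 → posterior Normal(-183/442, 45/221)
obs 7: x=-3/2 → posterior Normal(-291/514, 45/257)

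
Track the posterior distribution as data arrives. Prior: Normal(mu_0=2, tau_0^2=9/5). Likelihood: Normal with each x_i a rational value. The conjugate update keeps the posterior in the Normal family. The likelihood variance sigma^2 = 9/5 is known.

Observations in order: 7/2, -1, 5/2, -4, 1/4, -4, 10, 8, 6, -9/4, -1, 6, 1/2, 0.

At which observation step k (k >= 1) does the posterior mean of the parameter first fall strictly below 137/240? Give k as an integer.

obs 1: x=7/2 → posterior Normal(11/4, 9/10)
obs 2: x=-1 → posterior Normal(3/2, 3/5)
obs 3: x=5/2 → posterior Normal(7/4, 9/20)
obs 4: x=-4 → posterior Normal(3/5, 9/25)
obs 5: x=1/4 → posterior Normal(13/24, 3/10)
obs 6: x=-4 → posterior Normal(-3/28, 9/35)
obs 7: x=10 → posterior Normal(37/32, 9/40)
obs 8: x=8 → posterior Normal(23/12, 1/5)
obs 9: x=6 → posterior Normal(93/40, 9/50)
obs 10: x=-9/4 → posterior Normal(21/11, 9/55)
obs 11: x=-1 → posterior Normal(5/3, 3/20)
obs 12: x=6 → posterior Normal(2, 9/65)
obs 13: x=1/2 → posterior Normal(53/28, 9/70)
obs 14: x=0 → posterior Normal(53/30, 3/25)

k = 5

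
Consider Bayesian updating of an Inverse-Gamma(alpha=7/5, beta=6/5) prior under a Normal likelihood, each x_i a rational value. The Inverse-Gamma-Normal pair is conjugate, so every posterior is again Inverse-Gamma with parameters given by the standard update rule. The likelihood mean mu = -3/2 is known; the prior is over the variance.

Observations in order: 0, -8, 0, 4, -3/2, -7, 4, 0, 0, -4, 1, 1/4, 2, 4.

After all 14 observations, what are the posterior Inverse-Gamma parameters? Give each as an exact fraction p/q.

alpha=42/5, beta=16197/160

obs 1: x=0 → posterior Inverse-Gamma(19/10, 93/40)
obs 2: x=-8 → posterior Inverse-Gamma(12/5, 469/20)
obs 3: x=0 → posterior Inverse-Gamma(29/10, 983/40)
obs 4: x=4 → posterior Inverse-Gamma(17/5, 397/10)
obs 5: x=-3/2 → posterior Inverse-Gamma(39/10, 397/10)
obs 6: x=-7 → posterior Inverse-Gamma(22/5, 2193/40)
obs 7: x=4 → posterior Inverse-Gamma(49/10, 1399/20)
obs 8: x=0 → posterior Inverse-Gamma(27/5, 2843/40)
obs 9: x=0 → posterior Inverse-Gamma(59/10, 361/5)
obs 10: x=-4 → posterior Inverse-Gamma(32/5, 3013/40)
obs 11: x=1 → posterior Inverse-Gamma(69/10, 1569/20)
obs 12: x=1/4 → posterior Inverse-Gamma(37/5, 12797/160)
obs 13: x=2 → posterior Inverse-Gamma(79/10, 13777/160)
obs 14: x=4 → posterior Inverse-Gamma(42/5, 16197/160)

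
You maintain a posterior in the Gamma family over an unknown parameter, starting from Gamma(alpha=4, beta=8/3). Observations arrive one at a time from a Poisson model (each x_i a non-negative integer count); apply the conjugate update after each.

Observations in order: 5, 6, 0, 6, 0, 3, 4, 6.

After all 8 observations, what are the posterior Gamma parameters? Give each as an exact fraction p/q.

alpha=34, beta=32/3

obs 1: x=5 → posterior Gamma(9, 11/3)
obs 2: x=6 → posterior Gamma(15, 14/3)
obs 3: x=0 → posterior Gamma(15, 17/3)
obs 4: x=6 → posterior Gamma(21, 20/3)
obs 5: x=0 → posterior Gamma(21, 23/3)
obs 6: x=3 → posterior Gamma(24, 26/3)
obs 7: x=4 → posterior Gamma(28, 29/3)
obs 8: x=6 → posterior Gamma(34, 32/3)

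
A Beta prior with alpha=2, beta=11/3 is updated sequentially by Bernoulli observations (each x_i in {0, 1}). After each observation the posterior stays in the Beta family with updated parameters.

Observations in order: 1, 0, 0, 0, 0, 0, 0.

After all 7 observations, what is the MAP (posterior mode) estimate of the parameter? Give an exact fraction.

3/16

obs 1: x=1 → posterior Beta(3, 11/3)
obs 2: x=0 → posterior Beta(3, 14/3)
obs 3: x=0 → posterior Beta(3, 17/3)
obs 4: x=0 → posterior Beta(3, 20/3)
obs 5: x=0 → posterior Beta(3, 23/3)
obs 6: x=0 → posterior Beta(3, 26/3)
obs 7: x=0 → posterior Beta(3, 29/3)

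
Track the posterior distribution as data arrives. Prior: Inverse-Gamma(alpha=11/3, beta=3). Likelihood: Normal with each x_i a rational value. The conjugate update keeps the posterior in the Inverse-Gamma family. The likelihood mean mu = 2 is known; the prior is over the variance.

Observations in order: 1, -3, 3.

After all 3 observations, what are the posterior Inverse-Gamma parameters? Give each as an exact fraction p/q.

obs 1: x=1 → posterior Inverse-Gamma(25/6, 7/2)
obs 2: x=-3 → posterior Inverse-Gamma(14/3, 16)
obs 3: x=3 → posterior Inverse-Gamma(31/6, 33/2)

alpha=31/6, beta=33/2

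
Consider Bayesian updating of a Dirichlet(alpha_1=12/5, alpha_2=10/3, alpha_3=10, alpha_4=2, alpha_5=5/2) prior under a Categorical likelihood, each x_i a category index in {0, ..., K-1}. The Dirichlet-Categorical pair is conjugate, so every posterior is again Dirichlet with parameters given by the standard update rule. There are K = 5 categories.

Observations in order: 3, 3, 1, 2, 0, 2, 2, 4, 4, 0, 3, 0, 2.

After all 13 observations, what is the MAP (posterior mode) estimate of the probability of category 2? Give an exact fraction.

390/847

obs 1: x=3 → posterior Dirichlet(12/5, 10/3, 10, 3, 5/2)
obs 2: x=3 → posterior Dirichlet(12/5, 10/3, 10, 4, 5/2)
obs 3: x=1 → posterior Dirichlet(12/5, 13/3, 10, 4, 5/2)
obs 4: x=2 → posterior Dirichlet(12/5, 13/3, 11, 4, 5/2)
obs 5: x=0 → posterior Dirichlet(17/5, 13/3, 11, 4, 5/2)
obs 6: x=2 → posterior Dirichlet(17/5, 13/3, 12, 4, 5/2)
obs 7: x=2 → posterior Dirichlet(17/5, 13/3, 13, 4, 5/2)
obs 8: x=4 → posterior Dirichlet(17/5, 13/3, 13, 4, 7/2)
obs 9: x=4 → posterior Dirichlet(17/5, 13/3, 13, 4, 9/2)
obs 10: x=0 → posterior Dirichlet(22/5, 13/3, 13, 4, 9/2)
obs 11: x=3 → posterior Dirichlet(22/5, 13/3, 13, 5, 9/2)
obs 12: x=0 → posterior Dirichlet(27/5, 13/3, 13, 5, 9/2)
obs 13: x=2 → posterior Dirichlet(27/5, 13/3, 14, 5, 9/2)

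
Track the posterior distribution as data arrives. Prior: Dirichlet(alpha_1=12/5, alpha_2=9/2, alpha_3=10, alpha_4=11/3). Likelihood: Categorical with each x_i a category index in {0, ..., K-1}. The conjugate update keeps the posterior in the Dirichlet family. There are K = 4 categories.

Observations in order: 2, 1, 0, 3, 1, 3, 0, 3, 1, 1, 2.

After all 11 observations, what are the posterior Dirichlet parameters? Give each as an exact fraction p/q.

obs 1: x=2 → posterior Dirichlet(12/5, 9/2, 11, 11/3)
obs 2: x=1 → posterior Dirichlet(12/5, 11/2, 11, 11/3)
obs 3: x=0 → posterior Dirichlet(17/5, 11/2, 11, 11/3)
obs 4: x=3 → posterior Dirichlet(17/5, 11/2, 11, 14/3)
obs 5: x=1 → posterior Dirichlet(17/5, 13/2, 11, 14/3)
obs 6: x=3 → posterior Dirichlet(17/5, 13/2, 11, 17/3)
obs 7: x=0 → posterior Dirichlet(22/5, 13/2, 11, 17/3)
obs 8: x=3 → posterior Dirichlet(22/5, 13/2, 11, 20/3)
obs 9: x=1 → posterior Dirichlet(22/5, 15/2, 11, 20/3)
obs 10: x=1 → posterior Dirichlet(22/5, 17/2, 11, 20/3)
obs 11: x=2 → posterior Dirichlet(22/5, 17/2, 12, 20/3)

alpha_1=22/5, alpha_2=17/2, alpha_3=12, alpha_4=20/3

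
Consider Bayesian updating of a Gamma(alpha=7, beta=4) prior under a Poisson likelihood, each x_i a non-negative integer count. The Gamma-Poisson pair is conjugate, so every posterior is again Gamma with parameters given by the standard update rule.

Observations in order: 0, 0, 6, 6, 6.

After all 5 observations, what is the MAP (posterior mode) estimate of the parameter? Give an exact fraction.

obs 1: x=0 → posterior Gamma(7, 5)
obs 2: x=0 → posterior Gamma(7, 6)
obs 3: x=6 → posterior Gamma(13, 7)
obs 4: x=6 → posterior Gamma(19, 8)
obs 5: x=6 → posterior Gamma(25, 9)

8/3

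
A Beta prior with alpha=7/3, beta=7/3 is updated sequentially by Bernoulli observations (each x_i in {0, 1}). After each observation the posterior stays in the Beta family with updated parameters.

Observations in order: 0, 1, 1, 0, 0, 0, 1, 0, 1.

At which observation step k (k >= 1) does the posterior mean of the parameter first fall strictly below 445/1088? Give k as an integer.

obs 1: x=0 → posterior Beta(7/3, 10/3)
obs 2: x=1 → posterior Beta(10/3, 10/3)
obs 3: x=1 → posterior Beta(13/3, 10/3)
obs 4: x=0 → posterior Beta(13/3, 13/3)
obs 5: x=0 → posterior Beta(13/3, 16/3)
obs 6: x=0 → posterior Beta(13/3, 19/3)
obs 7: x=1 → posterior Beta(16/3, 19/3)
obs 8: x=0 → posterior Beta(16/3, 22/3)
obs 9: x=1 → posterior Beta(19/3, 22/3)

k = 6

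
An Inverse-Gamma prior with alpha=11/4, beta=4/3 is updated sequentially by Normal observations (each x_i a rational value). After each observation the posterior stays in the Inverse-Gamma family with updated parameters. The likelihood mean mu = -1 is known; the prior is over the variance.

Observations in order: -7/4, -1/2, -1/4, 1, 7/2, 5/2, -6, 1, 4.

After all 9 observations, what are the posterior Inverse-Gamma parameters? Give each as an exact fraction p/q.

alpha=29/4, beta=2269/48

obs 1: x=-7/4 → posterior Inverse-Gamma(13/4, 155/96)
obs 2: x=-1/2 → posterior Inverse-Gamma(15/4, 167/96)
obs 3: x=-1/4 → posterior Inverse-Gamma(17/4, 97/48)
obs 4: x=1 → posterior Inverse-Gamma(19/4, 193/48)
obs 5: x=7/2 → posterior Inverse-Gamma(21/4, 679/48)
obs 6: x=5/2 → posterior Inverse-Gamma(23/4, 973/48)
obs 7: x=-6 → posterior Inverse-Gamma(25/4, 1573/48)
obs 8: x=1 → posterior Inverse-Gamma(27/4, 1669/48)
obs 9: x=4 → posterior Inverse-Gamma(29/4, 2269/48)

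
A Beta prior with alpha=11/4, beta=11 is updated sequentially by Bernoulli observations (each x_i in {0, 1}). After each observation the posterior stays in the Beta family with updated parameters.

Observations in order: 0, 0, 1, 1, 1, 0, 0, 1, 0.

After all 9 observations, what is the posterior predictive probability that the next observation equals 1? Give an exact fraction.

obs 1: x=0 → posterior Beta(11/4, 12)
obs 2: x=0 → posterior Beta(11/4, 13)
obs 3: x=1 → posterior Beta(15/4, 13)
obs 4: x=1 → posterior Beta(19/4, 13)
obs 5: x=1 → posterior Beta(23/4, 13)
obs 6: x=0 → posterior Beta(23/4, 14)
obs 7: x=0 → posterior Beta(23/4, 15)
obs 8: x=1 → posterior Beta(27/4, 15)
obs 9: x=0 → posterior Beta(27/4, 16)

27/91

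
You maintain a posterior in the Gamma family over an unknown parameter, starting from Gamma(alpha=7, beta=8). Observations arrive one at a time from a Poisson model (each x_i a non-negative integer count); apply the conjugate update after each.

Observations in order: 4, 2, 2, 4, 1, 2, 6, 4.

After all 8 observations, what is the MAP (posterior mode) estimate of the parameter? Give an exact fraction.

31/16

obs 1: x=4 → posterior Gamma(11, 9)
obs 2: x=2 → posterior Gamma(13, 10)
obs 3: x=2 → posterior Gamma(15, 11)
obs 4: x=4 → posterior Gamma(19, 12)
obs 5: x=1 → posterior Gamma(20, 13)
obs 6: x=2 → posterior Gamma(22, 14)
obs 7: x=6 → posterior Gamma(28, 15)
obs 8: x=4 → posterior Gamma(32, 16)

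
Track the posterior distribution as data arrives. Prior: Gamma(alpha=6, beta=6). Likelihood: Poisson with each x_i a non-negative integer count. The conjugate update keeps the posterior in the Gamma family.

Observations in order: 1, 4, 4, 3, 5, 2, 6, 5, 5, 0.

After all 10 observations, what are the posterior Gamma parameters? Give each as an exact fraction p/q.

alpha=41, beta=16

obs 1: x=1 → posterior Gamma(7, 7)
obs 2: x=4 → posterior Gamma(11, 8)
obs 3: x=4 → posterior Gamma(15, 9)
obs 4: x=3 → posterior Gamma(18, 10)
obs 5: x=5 → posterior Gamma(23, 11)
obs 6: x=2 → posterior Gamma(25, 12)
obs 7: x=6 → posterior Gamma(31, 13)
obs 8: x=5 → posterior Gamma(36, 14)
obs 9: x=5 → posterior Gamma(41, 15)
obs 10: x=0 → posterior Gamma(41, 16)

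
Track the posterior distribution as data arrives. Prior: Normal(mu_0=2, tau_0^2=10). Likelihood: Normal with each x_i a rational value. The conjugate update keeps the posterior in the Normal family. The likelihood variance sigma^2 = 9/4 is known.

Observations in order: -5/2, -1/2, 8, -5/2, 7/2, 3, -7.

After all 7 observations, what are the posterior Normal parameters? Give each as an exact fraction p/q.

obs 1: x=-5/2 → posterior Normal(-82/49, 90/49)
obs 2: x=-1/2 → posterior Normal(-102/89, 90/89)
obs 3: x=8 → posterior Normal(218/129, 30/43)
obs 4: x=-5/2 → posterior Normal(118/169, 90/169)
obs 5: x=7/2 → posterior Normal(258/209, 90/209)
obs 6: x=3 → posterior Normal(126/83, 30/83)
obs 7: x=-7 → posterior Normal(98/289, 90/289)

mu_0=98/289, tau_0^2=90/289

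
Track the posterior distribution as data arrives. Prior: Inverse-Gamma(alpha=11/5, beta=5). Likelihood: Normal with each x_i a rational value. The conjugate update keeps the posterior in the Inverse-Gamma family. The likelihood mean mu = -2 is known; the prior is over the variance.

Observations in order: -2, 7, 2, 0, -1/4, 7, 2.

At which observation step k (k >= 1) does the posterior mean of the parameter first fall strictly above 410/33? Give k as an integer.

obs 1: x=-2 → posterior Inverse-Gamma(27/10, 5)
obs 2: x=7 → posterior Inverse-Gamma(16/5, 91/2)
obs 3: x=2 → posterior Inverse-Gamma(37/10, 107/2)
obs 4: x=0 → posterior Inverse-Gamma(21/5, 111/2)
obs 5: x=-1/4 → posterior Inverse-Gamma(47/10, 1825/32)
obs 6: x=7 → posterior Inverse-Gamma(26/5, 3121/32)
obs 7: x=2 → posterior Inverse-Gamma(57/10, 3377/32)

k = 2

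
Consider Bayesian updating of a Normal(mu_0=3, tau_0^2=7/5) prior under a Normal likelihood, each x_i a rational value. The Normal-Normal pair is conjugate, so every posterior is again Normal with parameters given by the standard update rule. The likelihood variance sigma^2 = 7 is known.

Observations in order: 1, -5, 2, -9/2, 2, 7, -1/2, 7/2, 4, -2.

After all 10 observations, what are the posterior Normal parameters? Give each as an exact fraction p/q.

obs 1: x=1 → posterior Normal(8/3, 7/6)
obs 2: x=-5 → posterior Normal(11/7, 1)
obs 3: x=2 → posterior Normal(13/8, 7/8)
obs 4: x=-9/2 → posterior Normal(17/18, 7/9)
obs 5: x=2 → posterior Normal(21/20, 7/10)
obs 6: x=7 → posterior Normal(35/22, 7/11)
obs 7: x=-1/2 → posterior Normal(17/12, 7/12)
obs 8: x=7/2 → posterior Normal(41/26, 7/13)
obs 9: x=4 → posterior Normal(7/4, 1/2)
obs 10: x=-2 → posterior Normal(3/2, 7/15)

mu_0=3/2, tau_0^2=7/15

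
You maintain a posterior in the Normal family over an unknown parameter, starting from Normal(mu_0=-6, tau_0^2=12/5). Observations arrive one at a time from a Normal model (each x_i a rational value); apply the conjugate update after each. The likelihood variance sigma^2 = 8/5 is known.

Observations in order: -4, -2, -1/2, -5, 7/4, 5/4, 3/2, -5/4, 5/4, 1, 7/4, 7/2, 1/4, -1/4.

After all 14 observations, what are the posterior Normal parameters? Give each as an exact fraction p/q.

mu_0=-57/176, tau_0^2=6/55

obs 1: x=-4 → posterior Normal(-24/5, 24/25)
obs 2: x=-2 → posterior Normal(-15/4, 3/5)
obs 3: x=-1/2 → posterior Normal(-63/22, 24/55)
obs 4: x=-5 → posterior Normal(-93/28, 12/35)
obs 5: x=7/4 → posterior Normal(-165/68, 24/85)
obs 6: x=5/4 → posterior Normal(-15/8, 6/25)
obs 7: x=3/2 → posterior Normal(-33/23, 24/115)
obs 8: x=-5/4 → posterior Normal(-147/104, 12/65)
obs 9: x=5/4 → posterior Normal(-33/29, 24/145)
obs 10: x=1 → posterior Normal(-15/16, 3/20)
obs 11: x=7/4 → posterior Normal(-99/140, 24/175)
obs 12: x=7/2 → posterior Normal(-3/8, 12/95)
obs 13: x=1/4 → posterior Normal(-27/82, 24/205)
obs 14: x=-1/4 → posterior Normal(-57/176, 6/55)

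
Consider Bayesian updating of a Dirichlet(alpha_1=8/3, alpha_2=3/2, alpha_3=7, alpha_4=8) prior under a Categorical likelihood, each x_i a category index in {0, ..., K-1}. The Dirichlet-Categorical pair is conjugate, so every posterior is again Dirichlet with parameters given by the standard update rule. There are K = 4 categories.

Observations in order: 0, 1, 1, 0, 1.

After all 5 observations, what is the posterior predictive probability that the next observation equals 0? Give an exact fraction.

28/145

obs 1: x=0 → posterior Dirichlet(11/3, 3/2, 7, 8)
obs 2: x=1 → posterior Dirichlet(11/3, 5/2, 7, 8)
obs 3: x=1 → posterior Dirichlet(11/3, 7/2, 7, 8)
obs 4: x=0 → posterior Dirichlet(14/3, 7/2, 7, 8)
obs 5: x=1 → posterior Dirichlet(14/3, 9/2, 7, 8)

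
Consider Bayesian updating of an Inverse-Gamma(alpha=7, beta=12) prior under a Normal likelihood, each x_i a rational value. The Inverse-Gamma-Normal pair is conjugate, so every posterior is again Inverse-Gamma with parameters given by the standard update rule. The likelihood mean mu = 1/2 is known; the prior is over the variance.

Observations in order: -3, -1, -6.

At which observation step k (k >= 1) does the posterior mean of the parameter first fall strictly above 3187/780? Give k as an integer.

k = 3

obs 1: x=-3 → posterior Inverse-Gamma(15/2, 145/8)
obs 2: x=-1 → posterior Inverse-Gamma(8, 77/4)
obs 3: x=-6 → posterior Inverse-Gamma(17/2, 323/8)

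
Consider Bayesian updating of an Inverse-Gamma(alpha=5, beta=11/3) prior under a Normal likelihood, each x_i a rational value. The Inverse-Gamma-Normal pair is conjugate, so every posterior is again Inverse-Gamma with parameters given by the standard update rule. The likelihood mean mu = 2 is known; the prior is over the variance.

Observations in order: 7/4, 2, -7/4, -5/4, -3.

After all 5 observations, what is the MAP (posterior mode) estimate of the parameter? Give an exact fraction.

obs 1: x=7/4 → posterior Inverse-Gamma(11/2, 355/96)
obs 2: x=2 → posterior Inverse-Gamma(6, 355/96)
obs 3: x=-7/4 → posterior Inverse-Gamma(13/2, 515/48)
obs 4: x=-5/4 → posterior Inverse-Gamma(7, 1537/96)
obs 5: x=-3 → posterior Inverse-Gamma(15/2, 2737/96)

161/48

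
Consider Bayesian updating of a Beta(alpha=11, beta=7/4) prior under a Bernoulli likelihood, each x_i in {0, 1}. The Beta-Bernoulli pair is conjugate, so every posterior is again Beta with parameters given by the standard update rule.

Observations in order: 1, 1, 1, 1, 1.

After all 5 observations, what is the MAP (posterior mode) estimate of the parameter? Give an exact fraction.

20/21

obs 1: x=1 → posterior Beta(12, 7/4)
obs 2: x=1 → posterior Beta(13, 7/4)
obs 3: x=1 → posterior Beta(14, 7/4)
obs 4: x=1 → posterior Beta(15, 7/4)
obs 5: x=1 → posterior Beta(16, 7/4)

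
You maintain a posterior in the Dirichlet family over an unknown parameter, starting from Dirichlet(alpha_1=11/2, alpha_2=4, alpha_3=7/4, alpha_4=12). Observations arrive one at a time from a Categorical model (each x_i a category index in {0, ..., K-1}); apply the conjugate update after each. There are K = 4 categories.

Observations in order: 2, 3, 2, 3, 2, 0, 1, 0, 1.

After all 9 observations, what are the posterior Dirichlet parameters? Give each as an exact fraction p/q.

obs 1: x=2 → posterior Dirichlet(11/2, 4, 11/4, 12)
obs 2: x=3 → posterior Dirichlet(11/2, 4, 11/4, 13)
obs 3: x=2 → posterior Dirichlet(11/2, 4, 15/4, 13)
obs 4: x=3 → posterior Dirichlet(11/2, 4, 15/4, 14)
obs 5: x=2 → posterior Dirichlet(11/2, 4, 19/4, 14)
obs 6: x=0 → posterior Dirichlet(13/2, 4, 19/4, 14)
obs 7: x=1 → posterior Dirichlet(13/2, 5, 19/4, 14)
obs 8: x=0 → posterior Dirichlet(15/2, 5, 19/4, 14)
obs 9: x=1 → posterior Dirichlet(15/2, 6, 19/4, 14)

alpha_1=15/2, alpha_2=6, alpha_3=19/4, alpha_4=14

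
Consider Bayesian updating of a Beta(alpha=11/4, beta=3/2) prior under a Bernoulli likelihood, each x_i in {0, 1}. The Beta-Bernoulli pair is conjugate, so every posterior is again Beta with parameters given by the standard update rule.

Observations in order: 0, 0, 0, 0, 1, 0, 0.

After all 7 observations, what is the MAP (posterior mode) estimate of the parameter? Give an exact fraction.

obs 1: x=0 → posterior Beta(11/4, 5/2)
obs 2: x=0 → posterior Beta(11/4, 7/2)
obs 3: x=0 → posterior Beta(11/4, 9/2)
obs 4: x=0 → posterior Beta(11/4, 11/2)
obs 5: x=1 → posterior Beta(15/4, 11/2)
obs 6: x=0 → posterior Beta(15/4, 13/2)
obs 7: x=0 → posterior Beta(15/4, 15/2)

11/37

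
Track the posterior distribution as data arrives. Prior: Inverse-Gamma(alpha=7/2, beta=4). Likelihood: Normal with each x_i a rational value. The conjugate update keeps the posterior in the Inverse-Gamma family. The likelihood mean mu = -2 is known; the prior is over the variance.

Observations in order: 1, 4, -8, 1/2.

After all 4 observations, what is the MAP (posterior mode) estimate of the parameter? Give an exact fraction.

381/52

obs 1: x=1 → posterior Inverse-Gamma(4, 17/2)
obs 2: x=4 → posterior Inverse-Gamma(9/2, 53/2)
obs 3: x=-8 → posterior Inverse-Gamma(5, 89/2)
obs 4: x=1/2 → posterior Inverse-Gamma(11/2, 381/8)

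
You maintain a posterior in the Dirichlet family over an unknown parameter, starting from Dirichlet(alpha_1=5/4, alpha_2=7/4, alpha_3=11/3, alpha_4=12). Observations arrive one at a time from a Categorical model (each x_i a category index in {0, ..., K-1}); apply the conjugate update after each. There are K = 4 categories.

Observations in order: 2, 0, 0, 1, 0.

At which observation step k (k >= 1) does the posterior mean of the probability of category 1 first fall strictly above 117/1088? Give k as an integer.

k = 4

obs 1: x=2 → posterior Dirichlet(5/4, 7/4, 14/3, 12)
obs 2: x=0 → posterior Dirichlet(9/4, 7/4, 14/3, 12)
obs 3: x=0 → posterior Dirichlet(13/4, 7/4, 14/3, 12)
obs 4: x=1 → posterior Dirichlet(13/4, 11/4, 14/3, 12)
obs 5: x=0 → posterior Dirichlet(17/4, 11/4, 14/3, 12)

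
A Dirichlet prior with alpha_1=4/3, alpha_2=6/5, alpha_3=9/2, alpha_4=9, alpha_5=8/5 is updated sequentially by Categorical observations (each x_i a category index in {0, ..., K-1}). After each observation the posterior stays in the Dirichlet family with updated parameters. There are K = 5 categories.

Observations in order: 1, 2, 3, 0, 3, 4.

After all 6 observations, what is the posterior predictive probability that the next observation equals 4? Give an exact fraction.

78/709

obs 1: x=1 → posterior Dirichlet(4/3, 11/5, 9/2, 9, 8/5)
obs 2: x=2 → posterior Dirichlet(4/3, 11/5, 11/2, 9, 8/5)
obs 3: x=3 → posterior Dirichlet(4/3, 11/5, 11/2, 10, 8/5)
obs 4: x=0 → posterior Dirichlet(7/3, 11/5, 11/2, 10, 8/5)
obs 5: x=3 → posterior Dirichlet(7/3, 11/5, 11/2, 11, 8/5)
obs 6: x=4 → posterior Dirichlet(7/3, 11/5, 11/2, 11, 13/5)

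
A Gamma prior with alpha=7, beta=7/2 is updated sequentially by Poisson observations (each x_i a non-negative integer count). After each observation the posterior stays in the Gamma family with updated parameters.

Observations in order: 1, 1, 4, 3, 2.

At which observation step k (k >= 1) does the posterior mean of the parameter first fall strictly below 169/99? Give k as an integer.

k = 2

obs 1: x=1 → posterior Gamma(8, 9/2)
obs 2: x=1 → posterior Gamma(9, 11/2)
obs 3: x=4 → posterior Gamma(13, 13/2)
obs 4: x=3 → posterior Gamma(16, 15/2)
obs 5: x=2 → posterior Gamma(18, 17/2)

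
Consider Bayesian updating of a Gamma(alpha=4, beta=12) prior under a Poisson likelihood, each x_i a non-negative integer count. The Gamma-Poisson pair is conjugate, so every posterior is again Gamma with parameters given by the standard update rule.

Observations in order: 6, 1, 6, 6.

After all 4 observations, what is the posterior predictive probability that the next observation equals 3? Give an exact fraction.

11389048361425498529071942860800/98100666009922840441972689847969

obs 1: x=6 → posterior Gamma(10, 13)
obs 2: x=1 → posterior Gamma(11, 14)
obs 3: x=6 → posterior Gamma(17, 15)
obs 4: x=6 → posterior Gamma(23, 16)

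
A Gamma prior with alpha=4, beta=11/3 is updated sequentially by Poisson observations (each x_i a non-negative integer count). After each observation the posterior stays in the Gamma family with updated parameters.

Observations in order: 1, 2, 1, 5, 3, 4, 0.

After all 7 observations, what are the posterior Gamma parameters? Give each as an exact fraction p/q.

alpha=20, beta=32/3

obs 1: x=1 → posterior Gamma(5, 14/3)
obs 2: x=2 → posterior Gamma(7, 17/3)
obs 3: x=1 → posterior Gamma(8, 20/3)
obs 4: x=5 → posterior Gamma(13, 23/3)
obs 5: x=3 → posterior Gamma(16, 26/3)
obs 6: x=4 → posterior Gamma(20, 29/3)
obs 7: x=0 → posterior Gamma(20, 32/3)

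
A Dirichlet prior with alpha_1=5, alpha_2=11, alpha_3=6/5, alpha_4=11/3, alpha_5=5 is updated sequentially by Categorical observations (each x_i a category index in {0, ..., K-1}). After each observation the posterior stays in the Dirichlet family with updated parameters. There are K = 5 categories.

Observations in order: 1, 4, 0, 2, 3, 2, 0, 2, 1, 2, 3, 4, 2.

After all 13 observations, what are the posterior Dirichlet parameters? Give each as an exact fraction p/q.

alpha_1=7, alpha_2=13, alpha_3=31/5, alpha_4=17/3, alpha_5=7

obs 1: x=1 → posterior Dirichlet(5, 12, 6/5, 11/3, 5)
obs 2: x=4 → posterior Dirichlet(5, 12, 6/5, 11/3, 6)
obs 3: x=0 → posterior Dirichlet(6, 12, 6/5, 11/3, 6)
obs 4: x=2 → posterior Dirichlet(6, 12, 11/5, 11/3, 6)
obs 5: x=3 → posterior Dirichlet(6, 12, 11/5, 14/3, 6)
obs 6: x=2 → posterior Dirichlet(6, 12, 16/5, 14/3, 6)
obs 7: x=0 → posterior Dirichlet(7, 12, 16/5, 14/3, 6)
obs 8: x=2 → posterior Dirichlet(7, 12, 21/5, 14/3, 6)
obs 9: x=1 → posterior Dirichlet(7, 13, 21/5, 14/3, 6)
obs 10: x=2 → posterior Dirichlet(7, 13, 26/5, 14/3, 6)
obs 11: x=3 → posterior Dirichlet(7, 13, 26/5, 17/3, 6)
obs 12: x=4 → posterior Dirichlet(7, 13, 26/5, 17/3, 7)
obs 13: x=2 → posterior Dirichlet(7, 13, 31/5, 17/3, 7)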